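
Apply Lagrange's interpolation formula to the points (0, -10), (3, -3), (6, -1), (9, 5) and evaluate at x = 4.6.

Lagrange interpolation formula:
P(x) = Σ yᵢ × Lᵢ(x)
where Lᵢ(x) = Π_{j≠i} (x - xⱼ)/(xᵢ - xⱼ)

L_0(4.6) = (4.6 - 3)/(0 - 3) × (4.6 - 6)/(0 - 6) × (4.6 - 9)/(0 - 9) = -0.060840
L_1(4.6) = (4.6 - 0)/(3 - 0) × (4.6 - 6)/(3 - 6) × (4.6 - 9)/(3 - 9) = 0.524741
L_2(4.6) = (4.6 - 0)/(6 - 0) × (4.6 - 3)/(6 - 3) × (4.6 - 9)/(6 - 9) = 0.599704
L_3(4.6) = (4.6 - 0)/(9 - 0) × (4.6 - 3)/(9 - 3) × (4.6 - 6)/(9 - 6) = -0.063605

P(4.6) = (-10)×L_0(4.6) + (-3)×L_1(4.6) + (-1)×L_2(4.6) + 5×L_3(4.6)
P(4.6) = -1.883556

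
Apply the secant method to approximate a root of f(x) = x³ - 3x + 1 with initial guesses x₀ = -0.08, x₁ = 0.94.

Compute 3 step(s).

f(x) = x³ - 3x + 1
x₀ = -0.08, x₁ = 0.94

Secant formula: x_{n+1} = x_n - f(x_n)(x_n - x_{n-1})/(f(x_n) - f(x_{n-1}))

Iteration 1:
  f(-0.080000) = 1.239488
  f(0.940000) = -0.989416
  x_2 = 0.940000 - (-0.989416)×(0.940000 - (-0.080000))/(-0.989416 - 1.239488)
       = 0.487219
Iteration 2:
  f(0.940000) = -0.989416
  f(0.487219) = -0.346001
  x_3 = 0.487219 - (-0.346001)×(0.487219 - 0.940000)/(-0.346001 - (-0.989416))
       = 0.243734
Iteration 3:
  f(0.487219) = -0.346001
  f(0.243734) = 0.283278
  x_4 = 0.243734 - 0.283278×(0.243734 - 0.487219)/(0.283278 - (-0.346001))
       = 0.353342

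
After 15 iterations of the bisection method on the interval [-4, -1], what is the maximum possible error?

Bisection error bound: |error| ≤ (b-a)/2^n
|error| ≤ (-1 - (-4))/2^15 = 3/2^15
|error| ≤ 0.0000915527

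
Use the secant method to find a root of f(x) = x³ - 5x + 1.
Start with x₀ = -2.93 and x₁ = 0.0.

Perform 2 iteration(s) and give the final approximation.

f(x) = x³ - 5x + 1
x₀ = -2.93, x₁ = 0.0

Secant formula: x_{n+1} = x_n - f(x_n)(x_n - x_{n-1})/(f(x_n) - f(x_{n-1}))

Iteration 1:
  f(-2.930000) = -9.503757
  f(0.000000) = 1.000000
  x_2 = 0.000000 - 1.000000×(0.000000 - (-2.930000))/(1.000000 - (-9.503757))
       = -0.278948
Iteration 2:
  f(0.000000) = 1.000000
  f(-0.278948) = 2.373034
  x_3 = -0.278948 - 2.373034×(-0.278948 - 0.000000)/(2.373034 - 1.000000)
       = 0.203162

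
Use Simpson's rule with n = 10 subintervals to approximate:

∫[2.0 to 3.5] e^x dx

f(x) = e^x
a = 2.0, b = 3.5, n = 10
h = (b - a)/n = 0.150000

Simpson's rule: (h/3)[f(x₀) + 4f(x₁) + 2f(x₂) + ... + f(xₙ)]

x_0 = 2.0000, f(x_0) = 7.389056, coefficient = 1
x_1 = 2.1500, f(x_1) = 8.584858, coefficient = 4
x_2 = 2.3000, f(x_2) = 9.974182, coefficient = 2
x_3 = 2.4500, f(x_3) = 11.588347, coefficient = 4
x_4 = 2.6000, f(x_4) = 13.463738, coefficient = 2
x_5 = 2.7500, f(x_5) = 15.642632, coefficient = 4
x_6 = 2.9000, f(x_6) = 18.174145, coefficient = 2
x_7 = 3.0500, f(x_7) = 21.115344, coefficient = 4
x_8 = 3.2000, f(x_8) = 24.532530, coefficient = 2
x_9 = 3.3500, f(x_9) = 28.502734, coefficient = 4
x_10 = 3.5000, f(x_10) = 33.115452, coefficient = 1

I ≈ (0.150000/3) × 514.529360 = 25.726468
Exact value: 25.726396
Error: 0.000072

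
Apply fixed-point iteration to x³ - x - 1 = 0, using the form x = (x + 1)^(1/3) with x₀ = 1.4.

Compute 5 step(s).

Equation: x³ - x - 1 = 0
Fixed-point form: x = (x + 1)^(1/3)
x₀ = 1.4

x_1 = g(1.400000) = 1.338866
x_2 = g(1.338866) = 1.327400
x_3 = g(1.327400) = 1.325227
x_4 = g(1.325227) = 1.324815
x_5 = g(1.324815) = 1.324736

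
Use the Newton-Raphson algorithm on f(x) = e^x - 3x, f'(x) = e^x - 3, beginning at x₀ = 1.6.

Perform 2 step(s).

f(x) = e^x - 3x
f'(x) = e^x - 3
x₀ = 1.6

Newton-Raphson formula: x_{n+1} = x_n - f(x_n)/f'(x_n)

Iteration 1:
  f(1.600000) = 0.153032
  f'(1.600000) = 1.953032
  x_1 = 1.600000 - 0.153032/1.953032 = 1.521644
Iteration 2:
  f(1.521644) = 0.014816
  f'(1.521644) = 1.579747
  x_2 = 1.521644 - 0.014816/1.579747 = 1.512265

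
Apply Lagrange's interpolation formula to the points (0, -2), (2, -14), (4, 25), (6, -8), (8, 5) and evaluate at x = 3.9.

Lagrange interpolation formula:
P(x) = Σ yᵢ × Lᵢ(x)
where Lᵢ(x) = Π_{j≠i} (x - xⱼ)/(xᵢ - xⱼ)

L_0(3.9) = (3.9 - 2)/(0 - 2) × (3.9 - 4)/(0 - 4) × (3.9 - 6)/(0 - 6) × (3.9 - 8)/(0 - 8) = -0.004260
L_1(3.9) = (3.9 - 0)/(2 - 0) × (3.9 - 4)/(2 - 4) × (3.9 - 6)/(2 - 6) × (3.9 - 8)/(2 - 8) = 0.034978
L_2(3.9) = (3.9 - 0)/(4 - 0) × (3.9 - 2)/(4 - 2) × (3.9 - 6)/(4 - 6) × (3.9 - 8)/(4 - 8) = 0.996877
L_3(3.9) = (3.9 - 0)/(6 - 0) × (3.9 - 2)/(6 - 2) × (3.9 - 4)/(6 - 4) × (3.9 - 8)/(6 - 8) = -0.031647
L_4(3.9) = (3.9 - 0)/(8 - 0) × (3.9 - 2)/(8 - 2) × (3.9 - 4)/(8 - 4) × (3.9 - 6)/(8 - 6) = 0.004052

P(3.9) = (-2)×L_0(3.9) + (-14)×L_1(3.9) + 25×L_2(3.9) + (-8)×L_3(3.9) + 5×L_4(3.9)
P(3.9) = 24.714177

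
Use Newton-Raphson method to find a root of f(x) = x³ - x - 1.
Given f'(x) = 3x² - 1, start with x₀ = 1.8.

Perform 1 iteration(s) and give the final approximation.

f(x) = x³ - x - 1
f'(x) = 3x² - 1
x₀ = 1.8

Newton-Raphson formula: x_{n+1} = x_n - f(x_n)/f'(x_n)

Iteration 1:
  f(1.800000) = 3.032000
  f'(1.800000) = 8.720000
  x_1 = 1.800000 - 3.032000/8.720000 = 1.452294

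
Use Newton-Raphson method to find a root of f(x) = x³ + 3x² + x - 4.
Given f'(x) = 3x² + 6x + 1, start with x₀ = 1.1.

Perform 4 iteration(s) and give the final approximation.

f(x) = x³ + 3x² + x - 4
f'(x) = 3x² + 6x + 1
x₀ = 1.1

Newton-Raphson formula: x_{n+1} = x_n - f(x_n)/f'(x_n)

Iteration 1:
  f(1.100000) = 2.061000
  f'(1.100000) = 11.230000
  x_1 = 1.100000 - 2.061000/11.230000 = 0.916474
Iteration 2:
  f(0.916474) = 0.206014
  f'(0.916474) = 9.018615
  x_2 = 0.916474 - 0.206014/9.018615 = 0.893630
Iteration 3:
  f(0.893630) = 0.002988
  f'(0.893630) = 8.757509
  x_3 = 0.893630 - 0.002988/8.757509 = 0.893289
Iteration 4:
  f(0.893289) = 0.000001
  f'(0.893289) = 8.753633
  x_4 = 0.893289 - 0.000001/8.753633 = 0.893289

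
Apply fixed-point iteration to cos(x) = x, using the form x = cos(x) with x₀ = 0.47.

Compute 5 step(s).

Equation: cos(x) = x
Fixed-point form: x = cos(x)
x₀ = 0.47

x_1 = g(0.470000) = 0.891568
x_2 = g(0.891568) = 0.628193
x_3 = g(0.628193) = 0.809091
x_4 = g(0.809091) = 0.690157
x_5 = g(0.690157) = 0.771146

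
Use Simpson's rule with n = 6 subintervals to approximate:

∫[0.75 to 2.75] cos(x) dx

f(x) = cos(x)
a = 0.75, b = 2.75, n = 6
h = (b - a)/n = 0.333333

Simpson's rule: (h/3)[f(x₀) + 4f(x₁) + 2f(x₂) + ... + f(xₙ)]

x_0 = 0.7500, f(x_0) = 0.731689, coefficient = 1
x_1 = 1.0833, f(x_1) = 0.468386, coefficient = 4
x_2 = 1.4167, f(x_2) = 0.153520, coefficient = 2
x_3 = 1.7500, f(x_3) = -0.178246, coefficient = 4
x_4 = 2.0833, f(x_4) = -0.490390, coefficient = 2
x_5 = 2.4167, f(x_5) = -0.748549, coefficient = 4
x_6 = 2.7500, f(x_6) = -0.924302, coefficient = 1

I ≈ (0.333333/3) × -2.699988 = -0.299999
Exact value: -0.299978
Error: 0.000021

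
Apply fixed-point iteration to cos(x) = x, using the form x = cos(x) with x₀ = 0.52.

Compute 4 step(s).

Equation: cos(x) = x
Fixed-point form: x = cos(x)
x₀ = 0.52

x_1 = g(0.520000) = 0.867819
x_2 = g(0.867819) = 0.646492
x_3 = g(0.646492) = 0.798202
x_4 = g(0.798202) = 0.697995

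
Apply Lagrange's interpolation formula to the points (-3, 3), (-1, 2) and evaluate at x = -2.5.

Lagrange interpolation formula:
P(x) = Σ yᵢ × Lᵢ(x)
where Lᵢ(x) = Π_{j≠i} (x - xⱼ)/(xᵢ - xⱼ)

L_0(-2.5) = (-2.5 - (-1))/(-3 - (-1)) = 0.750000
L_1(-2.5) = (-2.5 - (-3))/(-1 - (-3)) = 0.250000

P(-2.5) = 3×L_0(-2.5) + 2×L_1(-2.5)
P(-2.5) = 2.750000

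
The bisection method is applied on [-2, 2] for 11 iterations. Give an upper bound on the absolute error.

Bisection error bound: |error| ≤ (b-a)/2^n
|error| ≤ (2 - (-2))/2^11 = 4/2^11
|error| ≤ 0.0019531250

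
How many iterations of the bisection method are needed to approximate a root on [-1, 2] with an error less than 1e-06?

We need (b-a)/2^n ≤ 1e-06
(2 - (-1))/2^n ≤ 1e-06
3/2^n ≤ 1e-06
2^n ≥ 3000000
n ≥ log₂(3000000) = 21.52
n ≥ 22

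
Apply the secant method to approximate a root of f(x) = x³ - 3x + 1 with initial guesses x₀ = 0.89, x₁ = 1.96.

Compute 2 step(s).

f(x) = x³ - 3x + 1
x₀ = 0.89, x₁ = 1.96

Secant formula: x_{n+1} = x_n - f(x_n)(x_n - x_{n-1})/(f(x_n) - f(x_{n-1}))

Iteration 1:
  f(0.890000) = -0.965031
  f(1.960000) = 2.649536
  x_2 = 1.960000 - 2.649536×(1.960000 - 0.890000)/(2.649536 - (-0.965031))
       = 1.175673
Iteration 2:
  f(1.960000) = 2.649536
  f(1.175673) = -0.901996
  x_3 = 1.175673 - (-0.901996)×(1.175673 - 1.960000)/(-0.901996 - 2.649536)
       = 1.374871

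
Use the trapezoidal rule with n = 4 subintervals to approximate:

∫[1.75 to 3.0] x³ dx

f(x) = x³
a = 1.75, b = 3.0, n = 4
h = (b - a)/n = 0.312500

Trapezoidal rule: (h/2)[f(x₀) + 2f(x₁) + 2f(x₂) + ... + f(xₙ)]

x_0 = 1.7500, f(x_0) = 5.359375, coefficient = 1
x_1 = 2.0625, f(x_1) = 8.773682, coefficient = 2
x_2 = 2.3750, f(x_2) = 13.396484, coefficient = 2
x_3 = 2.6875, f(x_3) = 19.410889, coefficient = 2
x_4 = 3.0000, f(x_4) = 27.000000, coefficient = 1

I ≈ (0.312500/2) × 115.521484 = 18.050232
Exact value: 17.905273
Error: 0.144958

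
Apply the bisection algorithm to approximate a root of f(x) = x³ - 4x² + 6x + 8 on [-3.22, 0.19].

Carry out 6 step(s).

f(x) = x³ - 4x² + 6x + 8
Initial interval: [-3.22, 0.19]

Iteration 1:
  c_1 = (-3.220000 + 0.190000)/2 = -1.515000
  f(c_1) = f(-1.515000) = -13.748166
  f(a) × f(c) ≥ 0, new interval: [-1.515000, 0.190000]
Iteration 2:
  c_2 = (-1.515000 + 0.190000)/2 = -0.662500
  f(c_2) = f(-0.662500) = 1.978600
  f(a) × f(c) < 0, new interval: [-1.515000, -0.662500]
Iteration 3:
  c_3 = (-1.515000 + (-0.662500))/2 = -1.088750
  f(c_3) = f(-1.088750) = -4.564585
  f(a) × f(c) ≥ 0, new interval: [-1.088750, -0.662500]
Iteration 4:
  c_4 = (-1.088750 + (-0.662500))/2 = -0.875625
  f(c_4) = f(-0.875625) = -0.991985
  f(a) × f(c) ≥ 0, new interval: [-0.875625, -0.662500]
Iteration 5:
  c_5 = (-0.875625 + (-0.662500))/2 = -0.769063
  f(c_5) = f(-0.769063) = 0.564929
  f(a) × f(c) < 0, new interval: [-0.875625, -0.769063]
Iteration 6:
  c_6 = (-0.875625 + (-0.769063))/2 = -0.822344
  f(c_6) = f(-0.822344) = -0.195169
  f(a) × f(c) ≥ 0, new interval: [-0.822344, -0.769063]

After 6 iteration(s), the approximation is c_6 = -0.822344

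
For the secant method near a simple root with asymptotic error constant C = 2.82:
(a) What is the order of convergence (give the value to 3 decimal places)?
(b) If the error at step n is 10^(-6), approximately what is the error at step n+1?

(a) Secant method has superlinear convergence with order φ = (1+√5)/2 ≈ 1.618.
    This means |e_{n+1}| ≈ C|e_n|^1.618.

(b) With |e_n| = 10^(-6) and C = 2.82:
    |e_{n+1}| ≈ 2.82 × (10^(-6))^1.618 = 2.82 × 10^(-9.71)

(a) ≈ 1.618 (golden ratio); (b) |e_{n+1}| ≈ 5.521e-10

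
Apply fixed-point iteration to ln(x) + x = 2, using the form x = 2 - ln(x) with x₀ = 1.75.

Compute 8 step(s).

Equation: ln(x) + x = 2
Fixed-point form: x = 2 - ln(x)
x₀ = 1.75

x_1 = g(1.750000) = 1.440384
x_2 = g(1.440384) = 1.635090
x_3 = g(1.635090) = 1.508302
x_4 = g(1.508302) = 1.589015
x_5 = g(1.589015) = 1.536885
x_6 = g(1.536885) = 1.570242
x_7 = g(1.570242) = 1.548770
x_8 = g(1.548770) = 1.562539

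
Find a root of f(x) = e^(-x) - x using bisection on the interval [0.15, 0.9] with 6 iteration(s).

f(x) = e^(-x) - x
Initial interval: [0.15, 0.9]

Iteration 1:
  c_1 = (0.150000 + 0.900000)/2 = 0.525000
  f(c_1) = f(0.525000) = 0.066555
  f(a) × f(c) ≥ 0, new interval: [0.525000, 0.900000]
Iteration 2:
  c_2 = (0.525000 + 0.900000)/2 = 0.712500
  f(c_2) = f(0.712500) = -0.222083
  f(a) × f(c) < 0, new interval: [0.525000, 0.712500]
Iteration 3:
  c_3 = (0.525000 + 0.712500)/2 = 0.618750
  f(c_3) = f(0.618750) = -0.080133
  f(a) × f(c) < 0, new interval: [0.525000, 0.618750]
Iteration 4:
  c_4 = (0.525000 + 0.618750)/2 = 0.571875
  f(c_4) = f(0.571875) = -0.007409
  f(a) × f(c) < 0, new interval: [0.525000, 0.571875]
Iteration 5:
  c_5 = (0.525000 + 0.571875)/2 = 0.548438
  f(c_5) = f(0.548438) = 0.029414
  f(a) × f(c) ≥ 0, new interval: [0.548438, 0.571875]
Iteration 6:
  c_6 = (0.548438 + 0.571875)/2 = 0.560156
  f(c_6) = f(0.560156) = 0.010964
  f(a) × f(c) ≥ 0, new interval: [0.560156, 0.571875]

After 6 iteration(s), the approximation is c_6 = 0.560156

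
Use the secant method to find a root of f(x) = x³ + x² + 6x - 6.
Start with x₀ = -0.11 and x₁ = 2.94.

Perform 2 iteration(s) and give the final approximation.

f(x) = x³ + x² + 6x - 6
x₀ = -0.11, x₁ = 2.94

Secant formula: x_{n+1} = x_n - f(x_n)(x_n - x_{n-1})/(f(x_n) - f(x_{n-1}))

Iteration 1:
  f(-0.110000) = -6.649231
  f(2.940000) = 45.695784
  x_2 = 2.940000 - 45.695784×(2.940000 - (-0.110000))/(45.695784 - (-6.649231))
       = 0.277432
Iteration 2:
  f(2.940000) = 45.695784
  f(0.277432) = -4.237083
  x_3 = 0.277432 - (-4.237083)×(0.277432 - 2.940000)/(-4.237083 - 45.695784)
       = 0.503366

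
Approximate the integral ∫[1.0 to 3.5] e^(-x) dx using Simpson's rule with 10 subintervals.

f(x) = e^(-x)
a = 1.0, b = 3.5, n = 10
h = (b - a)/n = 0.250000

Simpson's rule: (h/3)[f(x₀) + 4f(x₁) + 2f(x₂) + ... + f(xₙ)]

x_0 = 1.0000, f(x_0) = 0.367879, coefficient = 1
x_1 = 1.2500, f(x_1) = 0.286505, coefficient = 4
x_2 = 1.5000, f(x_2) = 0.223130, coefficient = 2
x_3 = 1.7500, f(x_3) = 0.173774, coefficient = 4
x_4 = 2.0000, f(x_4) = 0.135335, coefficient = 2
x_5 = 2.2500, f(x_5) = 0.105399, coefficient = 4
x_6 = 2.5000, f(x_6) = 0.082085, coefficient = 2
x_7 = 2.7500, f(x_7) = 0.063928, coefficient = 4
x_8 = 3.0000, f(x_8) = 0.049787, coefficient = 2
x_9 = 3.2500, f(x_9) = 0.038774, coefficient = 4
x_10 = 3.5000, f(x_10) = 0.030197, coefficient = 1

I ≈ (0.250000/3) × 4.052272 = 0.337689
Exact value: 0.337682
Error: 0.000007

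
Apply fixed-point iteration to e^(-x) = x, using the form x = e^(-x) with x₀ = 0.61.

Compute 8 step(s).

Equation: e^(-x) = x
Fixed-point form: x = e^(-x)
x₀ = 0.61

x_1 = g(0.610000) = 0.543351
x_2 = g(0.543351) = 0.580799
x_3 = g(0.580799) = 0.559451
x_4 = g(0.559451) = 0.571523
x_5 = g(0.571523) = 0.564665
x_6 = g(0.564665) = 0.568551
x_7 = g(0.568551) = 0.566346
x_8 = g(0.566346) = 0.567596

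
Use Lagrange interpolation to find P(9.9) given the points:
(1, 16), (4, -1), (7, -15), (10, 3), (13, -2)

Lagrange interpolation formula:
P(x) = Σ yᵢ × Lᵢ(x)
where Lᵢ(x) = Π_{j≠i} (x - xⱼ)/(xᵢ - xⱼ)

L_0(9.9) = (9.9 - 4)/(1 - 4) × (9.9 - 7)/(1 - 7) × (9.9 - 10)/(1 - 10) × (9.9 - 13)/(1 - 13) = 0.002728
L_1(9.9) = (9.9 - 1)/(4 - 1) × (9.9 - 7)/(4 - 7) × (9.9 - 10)/(4 - 10) × (9.9 - 13)/(4 - 13) = -0.016463
L_2(9.9) = (9.9 - 1)/(7 - 1) × (9.9 - 4)/(7 - 4) × (9.9 - 10)/(7 - 10) × (9.9 - 13)/(7 - 13) = 0.050241
L_3(9.9) = (9.9 - 1)/(10 - 1) × (9.9 - 4)/(10 - 4) × (9.9 - 7)/(10 - 7) × (9.9 - 13)/(10 - 13) = 0.971327
L_4(9.9) = (9.9 - 1)/(13 - 1) × (9.9 - 4)/(13 - 4) × (9.9 - 7)/(13 - 7) × (9.9 - 10)/(13 - 10) = -0.007833

P(9.9) = 16×L_0(9.9) + (-1)×L_1(9.9) + (-15)×L_2(9.9) + 3×L_3(9.9) + (-2)×L_4(9.9)
P(9.9) = 2.236150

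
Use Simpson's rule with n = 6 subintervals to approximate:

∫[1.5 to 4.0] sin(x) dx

f(x) = sin(x)
a = 1.5, b = 4.0, n = 6
h = (b - a)/n = 0.416667

Simpson's rule: (h/3)[f(x₀) + 4f(x₁) + 2f(x₂) + ... + f(xₙ)]

x_0 = 1.5000, f(x_0) = 0.997495, coefficient = 1
x_1 = 1.9167, f(x_1) = 0.940781, coefficient = 4
x_2 = 2.3333, f(x_2) = 0.723086, coefficient = 2
x_3 = 2.7500, f(x_3) = 0.381661, coefficient = 4
x_4 = 3.1667, f(x_4) = -0.025071, coefficient = 2
x_5 = 3.5833, f(x_5) = -0.427514, coefficient = 4
x_6 = 4.0000, f(x_6) = -0.756802, coefficient = 1

I ≈ (0.416667/3) × 5.216434 = 0.724505
Exact value: 0.724381
Error: 0.000124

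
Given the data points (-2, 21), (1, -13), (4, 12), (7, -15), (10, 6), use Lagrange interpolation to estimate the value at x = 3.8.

Lagrange interpolation formula:
P(x) = Σ yᵢ × Lᵢ(x)
where Lᵢ(x) = Π_{j≠i} (x - xⱼ)/(xᵢ - xⱼ)

L_0(3.8) = (3.8 - 1)/(-2 - 1) × (3.8 - 4)/(-2 - 4) × (3.8 - 7)/(-2 - 7) × (3.8 - 10)/(-2 - 10) = -0.005715
L_1(3.8) = (3.8 - (-2))/(1 - (-2)) × (3.8 - 4)/(1 - 4) × (3.8 - 7)/(1 - 7) × (3.8 - 10)/(1 - 10) = 0.047355
L_2(3.8) = (3.8 - (-2))/(4 - (-2)) × (3.8 - 1)/(4 - 1) × (3.8 - 7)/(4 - 7) × (3.8 - 10)/(4 - 10) = 0.994449
L_3(3.8) = (3.8 - (-2))/(7 - (-2)) × (3.8 - 1)/(7 - 1) × (3.8 - 4)/(7 - 4) × (3.8 - 10)/(7 - 10) = -0.041435
L_4(3.8) = (3.8 - (-2))/(10 - (-2)) × (3.8 - 1)/(10 - 1) × (3.8 - 4)/(10 - 4) × (3.8 - 7)/(10 - 7) = 0.005347

P(3.8) = 21×L_0(3.8) + (-13)×L_1(3.8) + 12×L_2(3.8) + (-15)×L_3(3.8) + 6×L_4(3.8)
P(3.8) = 11.851371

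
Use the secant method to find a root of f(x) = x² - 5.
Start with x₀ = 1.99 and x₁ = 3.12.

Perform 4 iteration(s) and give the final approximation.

f(x) = x² - 5
x₀ = 1.99, x₁ = 3.12

Secant formula: x_{n+1} = x_n - f(x_n)(x_n - x_{n-1})/(f(x_n) - f(x_{n-1}))

Iteration 1:
  f(1.990000) = -1.039900
  f(3.120000) = 4.734400
  x_2 = 3.120000 - 4.734400×(3.120000 - 1.990000)/(4.734400 - (-1.039900))
       = 2.193503
Iteration 2:
  f(3.120000) = 4.734400
  f(2.193503) = -0.188545
  x_3 = 2.193503 - (-0.188545)×(2.193503 - 3.120000)/(-0.188545 - 4.734400)
       = 2.228987
Iteration 3:
  f(2.193503) = -0.188545
  f(2.228987) = -0.031617
  x_4 = 2.228987 - (-0.031617)×(2.228987 - 2.193503)/(-0.031617 - (-0.188545))
       = 2.236136
Iteration 4:
  f(2.228987) = -0.031617
  f(2.236136) = 0.000305
  x_5 = 2.236136 - 0.000305×(2.236136 - 2.228987)/(0.000305 - (-0.031617))
       = 2.236068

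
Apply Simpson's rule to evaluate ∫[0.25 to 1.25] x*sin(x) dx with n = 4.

f(x) = x*sin(x)
a = 0.25, b = 1.25, n = 4
h = (b - a)/n = 0.250000

Simpson's rule: (h/3)[f(x₀) + 4f(x₁) + 2f(x₂) + ... + f(xₙ)]

x_0 = 0.2500, f(x_0) = 0.061851, coefficient = 1
x_1 = 0.5000, f(x_1) = 0.239713, coefficient = 4
x_2 = 0.7500, f(x_2) = 0.511229, coefficient = 2
x_3 = 1.0000, f(x_3) = 0.841471, coefficient = 4
x_4 = 1.2500, f(x_4) = 1.186231, coefficient = 1

I ≈ (0.250000/3) × 6.595275 = 0.549606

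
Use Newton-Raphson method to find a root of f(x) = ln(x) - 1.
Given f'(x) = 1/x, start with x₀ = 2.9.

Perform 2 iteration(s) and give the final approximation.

f(x) = ln(x) - 1
f'(x) = 1/x
x₀ = 2.9

Newton-Raphson formula: x_{n+1} = x_n - f(x_n)/f'(x_n)

Iteration 1:
  f(2.900000) = 0.064711
  f'(2.900000) = 0.344828
  x_1 = 2.900000 - 0.064711/0.344828 = 2.712339
Iteration 2:
  f(2.712339) = -0.002189
  f'(2.712339) = 0.368685
  x_2 = 2.712339 - (-0.002189)/0.368685 = 2.718275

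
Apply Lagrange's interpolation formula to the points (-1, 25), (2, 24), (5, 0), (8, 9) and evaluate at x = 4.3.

Lagrange interpolation formula:
P(x) = Σ yᵢ × Lᵢ(x)
where Lᵢ(x) = Π_{j≠i} (x - xⱼ)/(xᵢ - xⱼ)

L_0(4.3) = (4.3 - 2)/(-1 - 2) × (4.3 - 5)/(-1 - 5) × (4.3 - 8)/(-1 - 8) = -0.036772
L_1(4.3) = (4.3 - (-1))/(2 - (-1)) × (4.3 - 5)/(2 - 5) × (4.3 - 8)/(2 - 8) = 0.254204
L_2(4.3) = (4.3 - (-1))/(5 - (-1)) × (4.3 - 2)/(5 - 2) × (4.3 - 8)/(5 - 8) = 0.835241
L_3(4.3) = (4.3 - (-1))/(8 - (-1)) × (4.3 - 2)/(8 - 2) × (4.3 - 5)/(8 - 5) = -0.052673

P(4.3) = 25×L_0(4.3) + 24×L_1(4.3) + 0×L_2(4.3) + 9×L_3(4.3)
P(4.3) = 4.707543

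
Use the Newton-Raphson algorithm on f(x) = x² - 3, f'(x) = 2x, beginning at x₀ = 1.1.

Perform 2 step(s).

f(x) = x² - 3
f'(x) = 2x
x₀ = 1.1

Newton-Raphson formula: x_{n+1} = x_n - f(x_n)/f'(x_n)

Iteration 1:
  f(1.100000) = -1.790000
  f'(1.100000) = 2.200000
  x_1 = 1.100000 - (-1.790000)/2.200000 = 1.913636
Iteration 2:
  f(1.913636) = 0.662004
  f'(1.913636) = 3.827273
  x_2 = 1.913636 - 0.662004/3.827273 = 1.740666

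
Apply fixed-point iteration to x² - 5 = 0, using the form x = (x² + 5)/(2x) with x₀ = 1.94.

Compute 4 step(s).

Equation: x² - 5 = 0
Fixed-point form: x = (x² + 5)/(2x)
x₀ = 1.94

x_1 = g(1.940000) = 2.258660
x_2 = g(2.258660) = 2.236181
x_3 = g(2.236181) = 2.236068
x_4 = g(2.236068) = 2.236068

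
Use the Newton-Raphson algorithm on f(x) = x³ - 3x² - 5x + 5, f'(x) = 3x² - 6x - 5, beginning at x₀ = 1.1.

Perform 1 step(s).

f(x) = x³ - 3x² - 5x + 5
f'(x) = 3x² - 6x - 5
x₀ = 1.1

Newton-Raphson formula: x_{n+1} = x_n - f(x_n)/f'(x_n)

Iteration 1:
  f(1.100000) = -2.799000
  f'(1.100000) = -7.970000
  x_1 = 1.100000 - (-2.799000)/(-7.970000) = 0.748808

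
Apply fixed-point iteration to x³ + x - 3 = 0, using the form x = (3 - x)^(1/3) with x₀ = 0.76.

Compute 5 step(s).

Equation: x³ + x - 3 = 0
Fixed-point form: x = (3 - x)^(1/3)
x₀ = 0.76

x_1 = g(0.760000) = 1.308427
x_2 = g(1.308427) = 1.191508
x_3 = g(1.191508) = 1.218350
x_4 = g(1.218350) = 1.212293
x_5 = g(1.212293) = 1.213665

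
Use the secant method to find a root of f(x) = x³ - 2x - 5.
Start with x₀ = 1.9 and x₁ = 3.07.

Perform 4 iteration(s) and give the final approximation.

f(x) = x³ - 2x - 5
x₀ = 1.9, x₁ = 3.07

Secant formula: x_{n+1} = x_n - f(x_n)(x_n - x_{n-1})/(f(x_n) - f(x_{n-1}))

Iteration 1:
  f(1.900000) = -1.941000
  f(3.070000) = 17.794443
  x_2 = 3.070000 - 17.794443×(3.070000 - 1.900000)/(17.794443 - (-1.941000))
       = 2.015071
Iteration 2:
  f(3.070000) = 17.794443
  f(2.015071) = -0.847927
  x_3 = 2.015071 - (-0.847927)×(2.015071 - 3.070000)/(-0.847927 - 17.794443)
       = 2.063053
Iteration 3:
  f(2.015071) = -0.847927
  f(2.063053) = -0.345366
  x_4 = 2.063053 - (-0.345366)×(2.063053 - 2.015071)/(-0.345366 - (-0.847927))
       = 2.096027
Iteration 4:
  f(2.063053) = -0.345366
  f(2.096027) = 0.016482
  x_5 = 2.096027 - 0.016482×(2.096027 - 2.063053)/(0.016482 - (-0.345366))
       = 2.094525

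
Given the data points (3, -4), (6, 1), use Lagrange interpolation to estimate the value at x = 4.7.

Lagrange interpolation formula:
P(x) = Σ yᵢ × Lᵢ(x)
where Lᵢ(x) = Π_{j≠i} (x - xⱼ)/(xᵢ - xⱼ)

L_0(4.7) = (4.7 - 6)/(3 - 6) = 0.433333
L_1(4.7) = (4.7 - 3)/(6 - 3) = 0.566667

P(4.7) = (-4)×L_0(4.7) + 1×L_1(4.7)
P(4.7) = -1.166667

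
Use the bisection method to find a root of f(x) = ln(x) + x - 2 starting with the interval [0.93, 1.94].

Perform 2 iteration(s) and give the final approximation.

f(x) = ln(x) + x - 2
Initial interval: [0.93, 1.94]

Iteration 1:
  c_1 = (0.930000 + 1.940000)/2 = 1.435000
  f(c_1) = f(1.435000) = -0.203835
  f(a) × f(c) ≥ 0, new interval: [1.435000, 1.940000]
Iteration 2:
  c_2 = (1.435000 + 1.940000)/2 = 1.687500
  f(c_2) = f(1.687500) = 0.210748
  f(a) × f(c) < 0, new interval: [1.435000, 1.687500]

After 2 iteration(s), the approximation is c_2 = 1.687500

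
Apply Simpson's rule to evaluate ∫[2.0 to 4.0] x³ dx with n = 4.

f(x) = x³
a = 2.0, b = 4.0, n = 4
h = (b - a)/n = 0.500000

Simpson's rule: (h/3)[f(x₀) + 4f(x₁) + 2f(x₂) + ... + f(xₙ)]

x_0 = 2.0000, f(x_0) = 8.000000, coefficient = 1
x_1 = 2.5000, f(x_1) = 15.625000, coefficient = 4
x_2 = 3.0000, f(x_2) = 27.000000, coefficient = 2
x_3 = 3.5000, f(x_3) = 42.875000, coefficient = 4
x_4 = 4.0000, f(x_4) = 64.000000, coefficient = 1

I ≈ (0.500000/3) × 360.000000 = 60.000000
Exact value: 60.000000
Error: 0.000000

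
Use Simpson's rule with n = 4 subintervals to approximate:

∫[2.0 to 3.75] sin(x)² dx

f(x) = sin(x)²
a = 2.0, b = 3.75, n = 4
h = (b - a)/n = 0.437500

Simpson's rule: (h/3)[f(x₀) + 4f(x₁) + 2f(x₂) + ... + f(xₙ)]

x_0 = 2.0000, f(x_0) = 0.826822, coefficient = 1
x_1 = 2.4375, f(x_1) = 0.419052, coefficient = 4
x_2 = 2.8750, f(x_2) = 0.069404, coefficient = 2
x_3 = 3.3125, f(x_3) = 0.028926, coefficient = 4
x_4 = 3.7500, f(x_4) = 0.326682, coefficient = 1

I ≈ (0.437500/3) × 3.084225 = 0.449783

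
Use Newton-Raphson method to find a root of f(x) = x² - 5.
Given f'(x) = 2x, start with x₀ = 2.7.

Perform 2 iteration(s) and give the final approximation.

f(x) = x² - 5
f'(x) = 2x
x₀ = 2.7

Newton-Raphson formula: x_{n+1} = x_n - f(x_n)/f'(x_n)

Iteration 1:
  f(2.700000) = 2.290000
  f'(2.700000) = 5.400000
  x_1 = 2.700000 - 2.290000/5.400000 = 2.275926
Iteration 2:
  f(2.275926) = 0.179839
  f'(2.275926) = 4.551852
  x_2 = 2.275926 - 0.179839/4.551852 = 2.236417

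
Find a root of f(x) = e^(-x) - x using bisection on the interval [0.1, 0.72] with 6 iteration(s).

f(x) = e^(-x) - x
Initial interval: [0.1, 0.72]

Iteration 1:
  c_1 = (0.100000 + 0.720000)/2 = 0.410000
  f(c_1) = f(0.410000) = 0.253650
  f(a) × f(c) ≥ 0, new interval: [0.410000, 0.720000]
Iteration 2:
  c_2 = (0.410000 + 0.720000)/2 = 0.565000
  f(c_2) = f(0.565000) = 0.003360
  f(a) × f(c) ≥ 0, new interval: [0.565000, 0.720000]
Iteration 3:
  c_3 = (0.565000 + 0.720000)/2 = 0.642500
  f(c_3) = f(0.642500) = -0.116524
  f(a) × f(c) < 0, new interval: [0.565000, 0.642500]
Iteration 4:
  c_4 = (0.565000 + 0.642500)/2 = 0.603750
  f(c_4) = f(0.603750) = -0.056993
  f(a) × f(c) < 0, new interval: [0.565000, 0.603750]
Iteration 5:
  c_5 = (0.565000 + 0.603750)/2 = 0.584375
  f(c_5) = f(0.584375) = -0.026921
  f(a) × f(c) < 0, new interval: [0.565000, 0.584375]
Iteration 6:
  c_6 = (0.565000 + 0.584375)/2 = 0.574688
  f(c_6) = f(0.574688) = -0.011807
  f(a) × f(c) < 0, new interval: [0.565000, 0.574688]

After 6 iteration(s), the approximation is c_6 = 0.574688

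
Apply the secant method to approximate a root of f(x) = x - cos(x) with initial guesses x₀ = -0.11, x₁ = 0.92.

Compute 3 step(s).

f(x) = x - cos(x)
x₀ = -0.11, x₁ = 0.92

Secant formula: x_{n+1} = x_n - f(x_n)(x_n - x_{n-1})/(f(x_n) - f(x_{n-1}))

Iteration 1:
  f(-0.110000) = -1.103956
  f(0.920000) = 0.314180
  x_2 = 0.920000 - 0.314180×(0.920000 - (-0.110000))/(0.314180 - (-1.103956))
       = 0.691809
Iteration 2:
  f(0.920000) = 0.314180
  f(0.691809) = -0.078284
  x_3 = 0.691809 - (-0.078284)×(0.691809 - 0.920000)/(-0.078284 - 0.314180)
       = 0.737326
Iteration 3:
  f(0.691809) = -0.078284
  f(0.737326) = -0.002943
  x_4 = 0.737326 - (-0.002943)×(0.737326 - 0.691809)/(-0.002943 - (-0.078284))
       = 0.739104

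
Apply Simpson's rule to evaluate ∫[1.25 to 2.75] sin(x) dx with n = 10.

f(x) = sin(x)
a = 1.25, b = 2.75, n = 10
h = (b - a)/n = 0.150000

Simpson's rule: (h/3)[f(x₀) + 4f(x₁) + 2f(x₂) + ... + f(xₙ)]

x_0 = 1.2500, f(x_0) = 0.948985, coefficient = 1
x_1 = 1.4000, f(x_1) = 0.985450, coefficient = 4
x_2 = 1.5500, f(x_2) = 0.999784, coefficient = 2
x_3 = 1.7000, f(x_3) = 0.991665, coefficient = 4
x_4 = 1.8500, f(x_4) = 0.961275, coefficient = 2
x_5 = 2.0000, f(x_5) = 0.909297, coefficient = 4
x_6 = 2.1500, f(x_6) = 0.836899, coefficient = 2
x_7 = 2.3000, f(x_7) = 0.745705, coefficient = 4
x_8 = 2.4500, f(x_8) = 0.637765, coefficient = 2
x_9 = 2.6000, f(x_9) = 0.515501, coefficient = 4
x_10 = 2.7500, f(x_10) = 0.381661, coefficient = 1

I ≈ (0.150000/3) × 24.792565 = 1.239628
Exact value: 1.239625
Error: 0.000003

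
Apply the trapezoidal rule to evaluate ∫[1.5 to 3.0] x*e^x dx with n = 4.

f(x) = x*e^x
a = 1.5, b = 3.0, n = 4
h = (b - a)/n = 0.375000

Trapezoidal rule: (h/2)[f(x₀) + 2f(x₁) + 2f(x₂) + ... + f(xₙ)]

x_0 = 1.5000, f(x_0) = 6.722534, coefficient = 1
x_1 = 1.8750, f(x_1) = 12.226536, coefficient = 2
x_2 = 2.2500, f(x_2) = 21.347406, coefficient = 2
x_3 = 2.6250, f(x_3) = 36.237007, coefficient = 2
x_4 = 3.0000, f(x_4) = 60.256611, coefficient = 1

I ≈ (0.375000/2) × 206.601042 = 38.737695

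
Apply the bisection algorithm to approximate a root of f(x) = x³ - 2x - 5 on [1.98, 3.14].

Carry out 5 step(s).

f(x) = x³ - 2x - 5
Initial interval: [1.98, 3.14]

Iteration 1:
  c_1 = (1.980000 + 3.140000)/2 = 2.560000
  f(c_1) = f(2.560000) = 6.657216
  f(a) × f(c) < 0, new interval: [1.980000, 2.560000]
Iteration 2:
  c_2 = (1.980000 + 2.560000)/2 = 2.270000
  f(c_2) = f(2.270000) = 2.157083
  f(a) × f(c) < 0, new interval: [1.980000, 2.270000]
Iteration 3:
  c_3 = (1.980000 + 2.270000)/2 = 2.125000
  f(c_3) = f(2.125000) = 0.345703
  f(a) × f(c) < 0, new interval: [1.980000, 2.125000]
Iteration 4:
  c_4 = (1.980000 + 2.125000)/2 = 2.052500
  f(c_4) = f(2.052500) = -0.458318
  f(a) × f(c) ≥ 0, new interval: [2.052500, 2.125000]
Iteration 5:
  c_5 = (2.052500 + 2.125000)/2 = 2.088750
  f(c_5) = f(2.088750) = -0.064542
  f(a) × f(c) ≥ 0, new interval: [2.088750, 2.125000]

After 5 iteration(s), the approximation is c_5 = 2.088750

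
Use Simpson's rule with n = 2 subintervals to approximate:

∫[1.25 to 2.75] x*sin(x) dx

f(x) = x*sin(x)
a = 1.25, b = 2.75, n = 2
h = (b - a)/n = 0.750000

Simpson's rule: (h/3)[f(x₀) + 4f(x₁) + 2f(x₂) + ... + f(xₙ)]

x_0 = 1.2500, f(x_0) = 1.186231, coefficient = 1
x_1 = 2.0000, f(x_1) = 1.818595, coefficient = 4
x_2 = 2.7500, f(x_2) = 1.049568, coefficient = 1

I ≈ (0.750000/3) × 9.510178 = 2.377544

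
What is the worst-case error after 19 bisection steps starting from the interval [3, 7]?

Bisection error bound: |error| ≤ (b-a)/2^n
|error| ≤ (7 - 3)/2^19 = 4/2^19
|error| ≤ 0.0000076294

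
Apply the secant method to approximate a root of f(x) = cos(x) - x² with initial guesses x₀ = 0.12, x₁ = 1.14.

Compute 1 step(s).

f(x) = cos(x) - x²
x₀ = 0.12, x₁ = 1.14

Secant formula: x_{n+1} = x_n - f(x_n)(x_n - x_{n-1})/(f(x_n) - f(x_{n-1}))

Iteration 1:
  f(0.120000) = 0.978409
  f(1.140000) = -0.882005
  x_2 = 1.140000 - (-0.882005)×(1.140000 - 0.120000)/(-0.882005 - 0.978409)
       = 0.656427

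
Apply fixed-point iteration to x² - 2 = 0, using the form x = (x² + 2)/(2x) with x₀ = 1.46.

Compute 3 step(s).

Equation: x² - 2 = 0
Fixed-point form: x = (x² + 2)/(2x)
x₀ = 1.46

x_1 = g(1.460000) = 1.414932
x_2 = g(1.414932) = 1.414214
x_3 = g(1.414214) = 1.414214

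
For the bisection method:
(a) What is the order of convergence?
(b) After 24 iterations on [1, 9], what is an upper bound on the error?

(a) Bisection has linear (order 1) convergence; the error is halved each step.

(b) Error bound = (b-a)/2^n = (9 - 1)/2^{24}
    = 8/2^{24}

(a) 1 (linear); (b) error ≤ 4.77e-07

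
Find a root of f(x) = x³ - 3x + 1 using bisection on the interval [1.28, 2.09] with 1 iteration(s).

f(x) = x³ - 3x + 1
Initial interval: [1.28, 2.09]

Iteration 1:
  c_1 = (1.280000 + 2.090000)/2 = 1.685000
  f(c_1) = f(1.685000) = 0.729094
  f(a) × f(c) < 0, new interval: [1.280000, 1.685000]

After 1 iteration(s), the approximation is c_1 = 1.685000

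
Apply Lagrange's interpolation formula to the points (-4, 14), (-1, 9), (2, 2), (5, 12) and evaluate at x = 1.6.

Lagrange interpolation formula:
P(x) = Σ yᵢ × Lᵢ(x)
where Lᵢ(x) = Π_{j≠i} (x - xⱼ)/(xᵢ - xⱼ)

L_0(1.6) = (1.6 - (-1))/(-4 - (-1)) × (1.6 - 2)/(-4 - 2) × (1.6 - 5)/(-4 - 5) = -0.021827
L_1(1.6) = (1.6 - (-4))/(-1 - (-4)) × (1.6 - 2)/(-1 - 2) × (1.6 - 5)/(-1 - 5) = 0.141037
L_2(1.6) = (1.6 - (-4))/(2 - (-4)) × (1.6 - (-1))/(2 - (-1)) × (1.6 - 5)/(2 - 5) = 0.916741
L_3(1.6) = (1.6 - (-4))/(5 - (-4)) × (1.6 - (-1))/(5 - (-1)) × (1.6 - 2)/(5 - 2) = -0.035951

P(1.6) = 14×L_0(1.6) + 9×L_1(1.6) + 2×L_2(1.6) + 12×L_3(1.6)
P(1.6) = 2.365827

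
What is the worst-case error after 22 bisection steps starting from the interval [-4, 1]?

Bisection error bound: |error| ≤ (b-a)/2^n
|error| ≤ (1 - (-4))/2^22 = 5/2^22
|error| ≤ 0.0000011921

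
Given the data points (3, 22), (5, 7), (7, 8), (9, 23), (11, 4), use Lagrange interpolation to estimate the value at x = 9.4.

Lagrange interpolation formula:
P(x) = Σ yᵢ × Lᵢ(x)
where Lᵢ(x) = Π_{j≠i} (x - xⱼ)/(xᵢ - xⱼ)

L_0(9.4) = (9.4 - 5)/(3 - 5) × (9.4 - 7)/(3 - 7) × (9.4 - 9)/(3 - 9) × (9.4 - 11)/(3 - 11) = -0.017600
L_1(9.4) = (9.4 - 3)/(5 - 3) × (9.4 - 7)/(5 - 7) × (9.4 - 9)/(5 - 9) × (9.4 - 11)/(5 - 11) = 0.102400
L_2(9.4) = (9.4 - 3)/(7 - 3) × (9.4 - 5)/(7 - 5) × (9.4 - 9)/(7 - 9) × (9.4 - 11)/(7 - 11) = -0.281600
L_3(9.4) = (9.4 - 3)/(9 - 3) × (9.4 - 5)/(9 - 5) × (9.4 - 7)/(9 - 7) × (9.4 - 11)/(9 - 11) = 1.126400
L_4(9.4) = (9.4 - 3)/(11 - 3) × (9.4 - 5)/(11 - 5) × (9.4 - 7)/(11 - 7) × (9.4 - 9)/(11 - 9) = 0.070400

P(9.4) = 22×L_0(9.4) + 7×L_1(9.4) + 8×L_2(9.4) + 23×L_3(9.4) + 4×L_4(9.4)
P(9.4) = 24.265600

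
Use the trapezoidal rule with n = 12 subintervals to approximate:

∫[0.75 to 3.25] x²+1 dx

f(x) = x²+1
a = 0.75, b = 3.25, n = 12
h = (b - a)/n = 0.208333

Trapezoidal rule: (h/2)[f(x₀) + 2f(x₁) + 2f(x₂) + ... + f(xₙ)]

x_0 = 0.7500, f(x_0) = 1.562500, coefficient = 1
x_1 = 0.9583, f(x_1) = 1.918403, coefficient = 2
x_2 = 1.1667, f(x_2) = 2.361111, coefficient = 2
x_3 = 1.3750, f(x_3) = 2.890625, coefficient = 2
x_4 = 1.5833, f(x_4) = 3.506944, coefficient = 2
x_5 = 1.7917, f(x_5) = 4.210069, coefficient = 2
x_6 = 2.0000, f(x_6) = 5.000000, coefficient = 2
x_7 = 2.2083, f(x_7) = 5.876736, coefficient = 2
x_8 = 2.4167, f(x_8) = 6.840278, coefficient = 2
x_9 = 2.6250, f(x_9) = 7.890625, coefficient = 2
x_10 = 2.8333, f(x_10) = 9.027778, coefficient = 2
x_11 = 3.0417, f(x_11) = 10.251736, coefficient = 2
x_12 = 3.2500, f(x_12) = 11.562500, coefficient = 1

I ≈ (0.208333/2) × 132.673611 = 13.820168
Exact value: 13.802083
Error: 0.018084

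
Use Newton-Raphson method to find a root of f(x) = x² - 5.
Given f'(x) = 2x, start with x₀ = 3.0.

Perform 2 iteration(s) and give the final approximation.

f(x) = x² - 5
f'(x) = 2x
x₀ = 3.0

Newton-Raphson formula: x_{n+1} = x_n - f(x_n)/f'(x_n)

Iteration 1:
  f(3.000000) = 4.000000
  f'(3.000000) = 6.000000
  x_1 = 3.000000 - 4.000000/6.000000 = 2.333333
Iteration 2:
  f(2.333333) = 0.444444
  f'(2.333333) = 4.666667
  x_2 = 2.333333 - 0.444444/4.666667 = 2.238095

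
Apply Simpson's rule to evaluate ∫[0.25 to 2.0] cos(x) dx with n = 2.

f(x) = cos(x)
a = 0.25, b = 2.0, n = 2
h = (b - a)/n = 0.875000

Simpson's rule: (h/3)[f(x₀) + 4f(x₁) + 2f(x₂) + ... + f(xₙ)]

x_0 = 0.2500, f(x_0) = 0.968912, coefficient = 1
x_1 = 1.1250, f(x_1) = 0.431177, coefficient = 4
x_2 = 2.0000, f(x_2) = -0.416147, coefficient = 1

I ≈ (0.875000/3) × 2.277472 = 0.664263
Exact value: 0.661893
Error: 0.002369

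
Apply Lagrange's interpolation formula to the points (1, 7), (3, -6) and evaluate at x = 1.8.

Lagrange interpolation formula:
P(x) = Σ yᵢ × Lᵢ(x)
where Lᵢ(x) = Π_{j≠i} (x - xⱼ)/(xᵢ - xⱼ)

L_0(1.8) = (1.8 - 3)/(1 - 3) = 0.600000
L_1(1.8) = (1.8 - 1)/(3 - 1) = 0.400000

P(1.8) = 7×L_0(1.8) + (-6)×L_1(1.8)
P(1.8) = 1.800000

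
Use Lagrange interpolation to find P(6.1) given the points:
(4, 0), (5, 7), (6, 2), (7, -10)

Lagrange interpolation formula:
P(x) = Σ yᵢ × Lᵢ(x)
where Lᵢ(x) = Π_{j≠i} (x - xⱼ)/(xᵢ - xⱼ)

L_0(6.1) = (6.1 - 5)/(4 - 5) × (6.1 - 6)/(4 - 6) × (6.1 - 7)/(4 - 7) = 0.016500
L_1(6.1) = (6.1 - 4)/(5 - 4) × (6.1 - 6)/(5 - 6) × (6.1 - 7)/(5 - 7) = -0.094500
L_2(6.1) = (6.1 - 4)/(6 - 4) × (6.1 - 5)/(6 - 5) × (6.1 - 7)/(6 - 7) = 1.039500
L_3(6.1) = (6.1 - 4)/(7 - 4) × (6.1 - 5)/(7 - 5) × (6.1 - 6)/(7 - 6) = 0.038500

P(6.1) = 0×L_0(6.1) + 7×L_1(6.1) + 2×L_2(6.1) + (-10)×L_3(6.1)
P(6.1) = 1.032500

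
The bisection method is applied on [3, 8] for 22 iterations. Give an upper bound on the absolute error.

Bisection error bound: |error| ≤ (b-a)/2^n
|error| ≤ (8 - 3)/2^22 = 5/2^22
|error| ≤ 0.0000011921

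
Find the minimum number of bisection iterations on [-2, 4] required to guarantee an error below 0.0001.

We need (b-a)/2^n ≤ 0.0001
(4 - (-2))/2^n ≤ 0.0001
6/2^n ≤ 0.0001
2^n ≥ 60000
n ≥ log₂(60000) = 15.87
n ≥ 16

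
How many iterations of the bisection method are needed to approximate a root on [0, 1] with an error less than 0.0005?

We need (b-a)/2^n ≤ 0.0005
(1 - 0)/2^n ≤ 0.0005
1/2^n ≤ 0.0005
2^n ≥ 2000
n ≥ log₂(2000) = 10.97
n ≥ 11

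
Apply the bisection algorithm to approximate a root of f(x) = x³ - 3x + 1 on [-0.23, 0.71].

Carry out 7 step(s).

f(x) = x³ - 3x + 1
Initial interval: [-0.23, 0.71]

Iteration 1:
  c_1 = (-0.230000 + 0.710000)/2 = 0.240000
  f(c_1) = f(0.240000) = 0.293824
  f(a) × f(c) ≥ 0, new interval: [0.240000, 0.710000]
Iteration 2:
  c_2 = (0.240000 + 0.710000)/2 = 0.475000
  f(c_2) = f(0.475000) = -0.317828
  f(a) × f(c) < 0, new interval: [0.240000, 0.475000]
Iteration 3:
  c_3 = (0.240000 + 0.475000)/2 = 0.357500
  f(c_3) = f(0.357500) = -0.026809
  f(a) × f(c) < 0, new interval: [0.240000, 0.357500]
Iteration 4:
  c_4 = (0.240000 + 0.357500)/2 = 0.298750
  f(c_4) = f(0.298750) = 0.130414
  f(a) × f(c) ≥ 0, new interval: [0.298750, 0.357500]
Iteration 5:
  c_5 = (0.298750 + 0.357500)/2 = 0.328125
  f(c_5) = f(0.328125) = 0.050953
  f(a) × f(c) ≥ 0, new interval: [0.328125, 0.357500]
Iteration 6:
  c_6 = (0.328125 + 0.357500)/2 = 0.342812
  f(c_6) = f(0.342812) = 0.011850
  f(a) × f(c) ≥ 0, new interval: [0.342812, 0.357500]
Iteration 7:
  c_7 = (0.342812 + 0.357500)/2 = 0.350156
  f(c_7) = f(0.350156) = -0.007536
  f(a) × f(c) < 0, new interval: [0.342812, 0.350156]

After 7 iteration(s), the approximation is c_7 = 0.350156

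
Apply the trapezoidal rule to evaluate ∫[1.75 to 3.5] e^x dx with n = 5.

f(x) = e^x
a = 1.75, b = 3.5, n = 5
h = (b - a)/n = 0.350000

Trapezoidal rule: (h/2)[f(x₀) + 2f(x₁) + 2f(x₂) + ... + f(xₙ)]

x_0 = 1.7500, f(x_0) = 5.754603, coefficient = 1
x_1 = 2.1000, f(x_1) = 8.166170, coefficient = 2
x_2 = 2.4500, f(x_2) = 11.588347, coefficient = 2
x_3 = 2.8000, f(x_3) = 16.444647, coefficient = 2
x_4 = 3.1500, f(x_4) = 23.336065, coefficient = 2
x_5 = 3.5000, f(x_5) = 33.115452, coefficient = 1

I ≈ (0.350000/2) × 157.940511 = 27.639589
Exact value: 27.360849
Error: 0.278740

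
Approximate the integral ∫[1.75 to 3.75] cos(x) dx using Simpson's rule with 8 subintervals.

f(x) = cos(x)
a = 1.75, b = 3.75, n = 8
h = (b - a)/n = 0.250000

Simpson's rule: (h/3)[f(x₀) + 4f(x₁) + 2f(x₂) + ... + f(xₙ)]

x_0 = 1.7500, f(x_0) = -0.178246, coefficient = 1
x_1 = 2.0000, f(x_1) = -0.416147, coefficient = 4
x_2 = 2.2500, f(x_2) = -0.628174, coefficient = 2
x_3 = 2.5000, f(x_3) = -0.801144, coefficient = 4
x_4 = 2.7500, f(x_4) = -0.924302, coefficient = 2
x_5 = 3.0000, f(x_5) = -0.989992, coefficient = 4
x_6 = 3.2500, f(x_6) = -0.994130, coefficient = 2
x_7 = 3.5000, f(x_7) = -0.936457, coefficient = 4
x_8 = 3.7500, f(x_8) = -0.820559, coefficient = 1

I ≈ (0.250000/3) × -18.666975 = -1.555581
Exact value: -1.555547
Error: 0.000034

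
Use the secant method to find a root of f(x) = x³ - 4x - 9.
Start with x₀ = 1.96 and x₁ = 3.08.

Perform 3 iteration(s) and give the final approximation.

f(x) = x³ - 4x - 9
x₀ = 1.96, x₁ = 3.08

Secant formula: x_{n+1} = x_n - f(x_n)(x_n - x_{n-1})/(f(x_n) - f(x_{n-1}))

Iteration 1:
  f(1.960000) = -9.310464
  f(3.080000) = 7.898112
  x_2 = 3.080000 - 7.898112×(3.080000 - 1.960000)/(7.898112 - (-9.310464))
       = 2.565961
Iteration 2:
  f(3.080000) = 7.898112
  f(2.565961) = -2.369163
  x_3 = 2.565961 - (-2.369163)×(2.565961 - 3.080000)/(-2.369163 - 7.898112)
       = 2.684575
Iteration 3:
  f(2.565961) = -2.369163
  f(2.684575) = -0.390727
  x_4 = 2.684575 - (-0.390727)×(2.684575 - 2.565961)/(-0.390727 - (-2.369163))
       = 2.708000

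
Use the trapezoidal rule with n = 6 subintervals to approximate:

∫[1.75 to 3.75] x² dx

f(x) = x²
a = 1.75, b = 3.75, n = 6
h = (b - a)/n = 0.333333

Trapezoidal rule: (h/2)[f(x₀) + 2f(x₁) + 2f(x₂) + ... + f(xₙ)]

x_0 = 1.7500, f(x_0) = 3.062500, coefficient = 1
x_1 = 2.0833, f(x_1) = 4.340278, coefficient = 2
x_2 = 2.4167, f(x_2) = 5.840278, coefficient = 2
x_3 = 2.7500, f(x_3) = 7.562500, coefficient = 2
x_4 = 3.0833, f(x_4) = 9.506944, coefficient = 2
x_5 = 3.4167, f(x_5) = 11.673611, coefficient = 2
x_6 = 3.7500, f(x_6) = 14.062500, coefficient = 1

I ≈ (0.333333/2) × 94.972222 = 15.828704
Exact value: 15.791667
Error: 0.037037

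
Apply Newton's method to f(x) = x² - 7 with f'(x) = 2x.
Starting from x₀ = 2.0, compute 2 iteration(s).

f(x) = x² - 7
f'(x) = 2x
x₀ = 2.0

Newton-Raphson formula: x_{n+1} = x_n - f(x_n)/f'(x_n)

Iteration 1:
  f(2.000000) = -3.000000
  f'(2.000000) = 4.000000
  x_1 = 2.000000 - (-3.000000)/4.000000 = 2.750000
Iteration 2:
  f(2.750000) = 0.562500
  f'(2.750000) = 5.500000
  x_2 = 2.750000 - 0.562500/5.500000 = 2.647727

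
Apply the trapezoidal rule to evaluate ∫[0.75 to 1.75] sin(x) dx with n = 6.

f(x) = sin(x)
a = 0.75, b = 1.75, n = 6
h = (b - a)/n = 0.166667

Trapezoidal rule: (h/2)[f(x₀) + 2f(x₁) + 2f(x₂) + ... + f(xₙ)]

x_0 = 0.7500, f(x_0) = 0.681639, coefficient = 1
x_1 = 0.9167, f(x_1) = 0.793578, coefficient = 2
x_2 = 1.0833, f(x_2) = 0.883524, coefficient = 2
x_3 = 1.2500, f(x_3) = 0.948985, coefficient = 2
x_4 = 1.4167, f(x_4) = 0.988146, coefficient = 2
x_5 = 1.5833, f(x_5) = 0.999921, coefficient = 2
x_6 = 1.7500, f(x_6) = 0.983986, coefficient = 1

I ≈ (0.166667/2) × 10.893931 = 0.907828
Exact value: 0.909935
Error: 0.002107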